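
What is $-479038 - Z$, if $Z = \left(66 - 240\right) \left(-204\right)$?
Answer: $-514534$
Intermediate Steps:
$Z = 35496$ ($Z = \left(-174\right) \left(-204\right) = 35496$)
$-479038 - Z = -479038 - 35496 = -514534$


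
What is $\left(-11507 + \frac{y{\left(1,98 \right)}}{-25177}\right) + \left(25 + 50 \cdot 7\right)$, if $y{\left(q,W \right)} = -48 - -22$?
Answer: $- \frac{280270338}{25177} \approx -11132.0$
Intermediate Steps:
$y{\left(q,W \right)} = -26$ ($y{\left(q,W \right)} = -48 + 22 = -26$)
$\left(-11507 + \frac{y{\left(1,98 \right)}}{-25177}\right) + \left(25 + 50 \cdot 7\right) = \left(-11507 - \frac{26}{-25177}\right) + \left(25 + 50 \cdot 7\right) = \left(-11507 - - \frac{26}{25177}\right) + \left(25 + 350\right) = \left(-11507 + \frac{26}{25177}\right) + 375 = - \frac{289711713}{25177} + 375 = - \frac{280270338}{25177}$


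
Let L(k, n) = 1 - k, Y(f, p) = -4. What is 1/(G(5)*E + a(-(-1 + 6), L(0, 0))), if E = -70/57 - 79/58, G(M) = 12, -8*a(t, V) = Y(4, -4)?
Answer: -1102/33701 ≈ -0.032699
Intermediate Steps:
a(t, V) = ½ (a(t, V) = -⅛*(-4) = ½)
E = -8563/3306 (E = -70*1/57 - 79*1/58 = -70/57 - 79/58 = -8563/3306 ≈ -2.5901)
1/(G(5)*E + a(-(-1 + 6), L(0, 0))) = 1/(12*(-8563/3306) + ½) = 1/(-17126/551 + ½) = 1/(-33701/1102) = -1102/33701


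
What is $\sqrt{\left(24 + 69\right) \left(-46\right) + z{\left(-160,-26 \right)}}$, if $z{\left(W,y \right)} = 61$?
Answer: $i \sqrt{4217} \approx 64.938 i$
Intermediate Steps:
$\sqrt{\left(24 + 69\right) \left(-46\right) + z{\left(-160,-26 \right)}} = \sqrt{\left(24 + 69\right) \left(-46\right) + 61} = \sqrt{93 \left(-46\right) + 61} = \sqrt{-4278 + 61} = \sqrt{-4217} = i \sqrt{4217}$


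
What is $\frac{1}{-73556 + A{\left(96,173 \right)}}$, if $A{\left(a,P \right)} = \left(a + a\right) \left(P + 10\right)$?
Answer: $- \frac{1}{38420} \approx -2.6028 \cdot 10^{-5}$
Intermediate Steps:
$A{\left(a,P \right)} = 2 a \left(10 + P\right)$
$\frac{1}{-73556 + A{\left(96,173 \right)}} = \frac{1}{-73556 + 2 \cdot 96 \left(10 + 173\right)} = \frac{1}{-73556 + 2 \cdot 96 \cdot 183} = \frac{1}{-73556 + 35136} = \frac{1}{-38420} = - \frac{1}{38420}$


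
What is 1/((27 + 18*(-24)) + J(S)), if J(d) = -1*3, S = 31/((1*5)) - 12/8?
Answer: -1/408 ≈ -0.0024510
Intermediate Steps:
S = 47/10 (S = 31/5 - 12*⅛ = 31*(⅕) - 3/2 = 31/5 - 3/2 = 47/10 ≈ 4.7000)
J(d) = -3
1/((27 + 18*(-24)) + J(S)) = 1/((27 + 18*(-24)) - 3) = 1/((27 - 432) - 3) = 1/(-405 - 3) = 1/(-408) = -1/408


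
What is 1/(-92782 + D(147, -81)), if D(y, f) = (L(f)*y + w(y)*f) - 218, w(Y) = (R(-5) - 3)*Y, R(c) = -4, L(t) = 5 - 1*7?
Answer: -1/9945 ≈ -0.00010055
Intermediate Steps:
L(t) = -2 (L(t) = 5 - 7 = -2)
w(Y) = -7*Y (w(Y) = (-4 - 3)*Y = -7*Y)
D(y, f) = -218 - 2*y - 7*f*y (D(y, f) = (-2*y + (-7*y)*f) - 218 = (-2*y - 7*f*y) - 218 = -218 - 2*y - 7*f*y)
1/(-92782 + D(147, -81)) = 1/(-92782 + (-218 - 2*147 - 7*(-81)*147)) = 1/(-92782 + (-218 - 294 + 83349)) = 1/(-92782 + 82837) = 1/(-9945) = -1/9945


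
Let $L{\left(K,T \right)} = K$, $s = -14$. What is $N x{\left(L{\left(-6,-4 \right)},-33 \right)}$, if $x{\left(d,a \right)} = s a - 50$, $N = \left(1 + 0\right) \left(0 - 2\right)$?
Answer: $-824$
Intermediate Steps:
$N = -2$ ($N = 1 \left(-2\right) = -2$)
$x{\left(d,a \right)} = -50 - 14 a$ ($x{\left(d,a \right)} = - 14 a - 50 = -50 - 14 a$)
$N x{\left(L{\left(-6,-4 \right)},-33 \right)} = - 2 \left(-50 - -462\right) = - 2 \left(-50 + 462\right) = \left(-2\right) 412 = -824$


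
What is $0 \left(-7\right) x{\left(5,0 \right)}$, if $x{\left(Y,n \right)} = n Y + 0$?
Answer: $0$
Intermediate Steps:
$x{\left(Y,n \right)} = Y n$ ($x{\left(Y,n \right)} = Y n + 0 = Y n$)
$0 \left(-7\right) x{\left(5,0 \right)} = 0 \left(-7\right) 5 \cdot 0 = 0 \cdot 0 = 0$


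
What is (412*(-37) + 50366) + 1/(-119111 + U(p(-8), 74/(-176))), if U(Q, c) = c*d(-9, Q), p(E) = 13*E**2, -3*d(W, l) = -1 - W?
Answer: 138051446339/3930626 ≈ 35122.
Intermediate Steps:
d(W, l) = 1/3 + W/3 (d(W, l) = -(-1 - W)/3 = 1/3 + W/3)
U(Q, c) = -8*c/3 (U(Q, c) = c*(1/3 + (1/3)*(-9)) = c*(1/3 - 3) = c*(-8/3) = -8*c/3)
(412*(-37) + 50366) + 1/(-119111 + U(p(-8), 74/(-176))) = (412*(-37) + 50366) + 1/(-119111 - 592/(3*(-176))) = (-15244 + 50366) + 1/(-119111 - 592*(-1)/(3*176)) = 35122 + 1/(-119111 - 8/3*(-37/88)) = 35122 + 1/(-119111 + 37/33) = 35122 + 1/(-3930626/33) = 35122 - 33/3930626 = 138051446339/3930626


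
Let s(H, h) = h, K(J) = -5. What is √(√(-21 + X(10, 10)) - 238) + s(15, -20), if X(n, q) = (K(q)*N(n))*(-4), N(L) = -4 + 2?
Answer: -20 + √(-238 + I*√61) ≈ -19.747 + 15.429*I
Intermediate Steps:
N(L) = -2
X(n, q) = -40 (X(n, q) = -5*(-2)*(-4) = 10*(-4) = -40)
√(√(-21 + X(10, 10)) - 238) + s(15, -20) = √(√(-21 - 40) - 238) - 20 = √(√(-61) - 238) - 20 = √(I*√61 - 238) - 20 = √(-238 + I*√61) - 20 = -20 + √(-238 + I*√61)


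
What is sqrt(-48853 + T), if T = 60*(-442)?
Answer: I*sqrt(75373) ≈ 274.54*I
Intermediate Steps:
T = -26520
sqrt(-48853 + T) = sqrt(-48853 - 26520) = sqrt(-75373) = I*sqrt(75373)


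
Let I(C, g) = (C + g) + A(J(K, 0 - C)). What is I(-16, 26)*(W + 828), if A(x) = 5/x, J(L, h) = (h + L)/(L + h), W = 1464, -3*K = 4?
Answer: 34380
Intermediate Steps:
K = -4/3 (K = -⅓*4 = -4/3 ≈ -1.3333)
J(L, h) = 1 (J(L, h) = (L + h)/(L + h) = 1)
I(C, g) = 5 + C + g (I(C, g) = (C + g) + 5/1 = (C + g) + 5*1 = (C + g) + 5 = 5 + C + g)
I(-16, 26)*(W + 828) = (5 - 16 + 26)*(1464 + 828) = 15*2292 = 34380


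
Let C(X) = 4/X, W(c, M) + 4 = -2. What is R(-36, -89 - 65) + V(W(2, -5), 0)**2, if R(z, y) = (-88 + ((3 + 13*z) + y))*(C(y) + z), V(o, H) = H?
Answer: 280174/11 ≈ 25470.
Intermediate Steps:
W(c, M) = -6 (W(c, M) = -4 - 2 = -6)
R(z, y) = (z + 4/y)*(-85 + y + 13*z) (R(z, y) = (-88 + ((3 + 13*z) + y))*(4/y + z) = (-88 + (3 + y + 13*z))*(z + 4/y) = (-85 + y + 13*z)*(z + 4/y) = (z + 4/y)*(-85 + y + 13*z))
R(-36, -89 - 65) + V(W(2, -5), 0)**2 = (-340 + 52*(-36) + (-89 - 65)*(4 - 85*(-36) + 13*(-36)**2 + (-89 - 65)*(-36)))/(-89 - 65) + 0**2 = (-340 - 1872 - 154*(4 + 3060 + 13*1296 - 154*(-36)))/(-154) + 0 = -(-340 - 1872 - 154*(4 + 3060 + 16848 + 5544))/154 + 0 = -(-340 - 1872 - 154*25456)/154 + 0 = -(-340 - 1872 - 3920224)/154 + 0 = -1/154*(-3922436) + 0 = 280174/11 + 0 = 280174/11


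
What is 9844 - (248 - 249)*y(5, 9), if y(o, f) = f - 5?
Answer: 9848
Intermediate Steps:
y(o, f) = -5 + f
9844 - (248 - 249)*y(5, 9) = 9844 - (248 - 249)*(-5 + 9) = 9844 - (-1)*4 = 9844 - 1*(-4) = 9844 + 4 = 9848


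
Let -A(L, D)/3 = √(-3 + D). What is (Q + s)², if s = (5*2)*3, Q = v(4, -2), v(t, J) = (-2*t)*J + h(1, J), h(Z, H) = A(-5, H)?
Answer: 2071 - 276*I*√5 ≈ 2071.0 - 617.15*I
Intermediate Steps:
A(L, D) = -3*√(-3 + D)
h(Z, H) = -3*√(-3 + H)
v(t, J) = -3*√(-3 + J) - 2*J*t (v(t, J) = (-2*t)*J - 3*√(-3 + J) = -2*J*t - 3*√(-3 + J) = -3*√(-3 + J) - 2*J*t)
Q = 16 - 3*I*√5 (Q = -3*√(-3 - 2) - 2*(-2)*4 = -3*I*√5 + 16 = 16 - 3*I*√5 ≈ 16.0 - 6.7082*I)
s = 30 (s = 10*3 = 30)
(Q + s)² = ((16 - 3*I*√5) + 30)² = (46 - 3*I*√5)²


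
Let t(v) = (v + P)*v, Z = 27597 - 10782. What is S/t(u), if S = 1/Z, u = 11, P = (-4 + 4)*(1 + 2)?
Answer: 1/2034615 ≈ 4.9149e-7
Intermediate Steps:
P = 0 (P = 0*3 = 0)
Z = 16815
t(v) = v² (t(v) = (v + 0)*v = v*v = v²)
S = 1/16815 ≈ 5.9471e-5
S/t(u) = 1/(16815*(11²)) = (1/16815)/121 = (1/16815)*(1/121) = 1/2034615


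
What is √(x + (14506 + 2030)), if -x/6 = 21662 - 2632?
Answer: 2*I*√24411 ≈ 312.48*I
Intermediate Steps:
x = -114180 (x = -6*(21662 - 2632) = -6*19030 = -114180)
√(x + (14506 + 2030)) = √(-114180 + (14506 + 2030)) = √(-114180 + 16536) = √(-97644) = 2*I*√24411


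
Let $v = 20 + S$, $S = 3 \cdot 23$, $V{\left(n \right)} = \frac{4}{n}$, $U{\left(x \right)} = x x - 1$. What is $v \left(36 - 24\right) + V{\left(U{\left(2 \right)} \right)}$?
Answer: $\frac{3208}{3} \approx 1069.3$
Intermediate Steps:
$U{\left(x \right)} = -1 + x^{2}$ ($U{\left(x \right)} = x^{2} - 1 = -1 + x^{2}$)
$S = 69$
$v = 89$ ($v = 20 + 69 = 89$)
$v \left(36 - 24\right) + V{\left(U{\left(2 \right)} \right)} = 89 \left(36 - 24\right) + \frac{4}{-1 + 2^{2}} = 89 \left(36 - 24\right) + \frac{4}{-1 + 4} = 89 \cdot 12 + \frac{4}{3} = 1068 + 4 \cdot \frac{1}{3} = 1068 + \frac{4}{3} = \frac{3208}{3}$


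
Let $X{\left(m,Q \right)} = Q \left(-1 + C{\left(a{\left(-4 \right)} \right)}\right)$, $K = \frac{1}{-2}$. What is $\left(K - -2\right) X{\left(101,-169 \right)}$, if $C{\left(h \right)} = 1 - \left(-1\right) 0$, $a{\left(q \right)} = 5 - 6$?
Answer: $0$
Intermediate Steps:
$a{\left(q \right)} = -1$ ($a{\left(q \right)} = 5 - 6 = -1$)
$C{\left(h \right)} = 1$ ($C{\left(h \right)} = 1 - 0 = 1 + 0 = 1$)
$K = - \frac{1}{2} \approx -0.5$
$X{\left(m,Q \right)} = 0$ ($X{\left(m,Q \right)} = Q \left(-1 + 1\right) = Q 0 = 0$)
$\left(K - -2\right) X{\left(101,-169 \right)} = \left(- \frac{1}{2} - -2\right) 0 = \left(- \frac{1}{2} + 2\right) 0 = \frac{3}{2} \cdot 0 = 0$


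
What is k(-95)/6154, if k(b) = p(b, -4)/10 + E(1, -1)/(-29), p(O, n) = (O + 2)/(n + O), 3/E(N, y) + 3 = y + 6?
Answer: 101/14723445 ≈ 6.8598e-6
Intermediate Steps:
E(N, y) = 3/(3 + y) (E(N, y) = 3/(-3 + (y + 6)) = 3/(-3 + (6 + y)) = 3/(3 + y))
p(O, n) = (2 + O)/(O + n)
k(b) = -3/58 + (2 + b)/(10*(-4 + b)) (k(b) = ((2 + b)/(b - 4))/10 + (3/(3 - 1))/(-29) = ((2 + b)/(-4 + b))*(1/10) + (3/2)*(-1/29) = (2 + b)/(10*(-4 + b)) + (3*(1/2))*(-1/29) = (2 + b)/(10*(-4 + b)) + (3/2)*(-1/29) = (2 + b)/(10*(-4 + b)) - 3/58 = -3/58 + (2 + b)/(10*(-4 + b)))
k(-95)/6154 = ((59 + 7*(-95))/(145*(-4 - 95)))/6154 = ((1/145)*(59 - 665)/(-99))*(1/6154) = ((1/145)*(-1/99)*(-606))*(1/6154) = (202/4785)*(1/6154) = 101/14723445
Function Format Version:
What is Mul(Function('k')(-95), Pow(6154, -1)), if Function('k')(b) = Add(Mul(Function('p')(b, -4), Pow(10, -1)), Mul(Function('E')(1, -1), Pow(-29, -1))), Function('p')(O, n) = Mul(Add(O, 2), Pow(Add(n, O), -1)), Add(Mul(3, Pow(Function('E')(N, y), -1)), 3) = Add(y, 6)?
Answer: Rational(101, 14723445) ≈ 6.8598e-6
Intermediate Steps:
Function('E')(N, y) = Mul(3, Pow(Add(3, y), -1)) (Function('E')(N, y) = Mul(3, Pow(Add(-3, Add(y, 6)), -1)) = Mul(3, Pow(Add(-3, Add(6, y)), -1)) = Mul(3, Pow(Add(3, y), -1)))
Function('p')(O, n) = Mul(Pow(Add(O, n), -1), Add(2, O)) (Function('p')(O, n) = Mul(Add(2, O), Pow(Add(O, n), -1)) = Mul(Pow(Add(O, n), -1), Add(2, O)))
Function('k')(b) = Add(Rational(-3, 58), Mul(Rational(1, 10), Pow(Add(-4, b), -1), Add(2, b))) (Function('k')(b) = Add(Mul(Mul(Pow(Add(b, -4), -1), Add(2, b)), Pow(10, -1)), Mul(Mul(3, Pow(Add(3, -1), -1)), Pow(-29, -1))) = Add(Mul(Mul(Pow(Add(-4, b), -1), Add(2, b)), Rational(1, 10)), Mul(Mul(3, Pow(2, -1)), Rational(-1, 29))) = Add(Mul(Rational(1, 10), Pow(Add(-4, b), -1), Add(2, b)), Mul(Mul(3, Rational(1, 2)), Rational(-1, 29))) = Add(Mul(Rational(1, 10), Pow(Add(-4, b), -1), Add(2, b)), Mul(Rational(3, 2), Rational(-1, 29))) = Add(Mul(Rational(1, 10), Pow(Add(-4, b), -1), Add(2, b)), Rational(-3, 58)) = Add(Rational(-3, 58), Mul(Rational(1, 10), Pow(Add(-4, b), -1), Add(2, b))))
Mul(Function('k')(-95), Pow(6154, -1)) = Mul(Mul(Rational(1, 145), Pow(Add(-4, -95), -1), Add(59, Mul(7, -95))), Pow(6154, -1)) = Mul(Mul(Rational(1, 145), Pow(-99, -1), Add(59, -665)), Rational(1, 6154)) = Mul(Mul(Rational(1, 145), Rational(-1, 99), -606), Rational(1, 6154)) = Mul(Rational(202, 4785), Rational(1, 6154)) = Rational(101, 14723445)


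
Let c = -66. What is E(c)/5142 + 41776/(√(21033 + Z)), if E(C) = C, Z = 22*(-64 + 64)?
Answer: -11/857 + 41776*√2337/7011 ≈ 288.04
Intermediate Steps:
Z = 0 (Z = 22*0 = 0)
E(c)/5142 + 41776/(√(21033 + Z)) = -66/5142 + 41776/(√(21033 + 0)) = -66*1/5142 + 41776/(√21033) = -11/857 + 41776/((3*√2337)) = -11/857 + 41776*(√2337/7011) = -11/857 + 41776*√2337/7011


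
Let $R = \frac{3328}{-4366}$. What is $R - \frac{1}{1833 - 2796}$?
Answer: $- \frac{1600249}{2102229} \approx -0.76122$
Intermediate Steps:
$R = - \frac{1664}{2183}$ ($R = 3328 \left(- \frac{1}{4366}\right) = - \frac{1664}{2183} \approx -0.76225$)
$R - \frac{1}{1833 - 2796} = - \frac{1664}{2183} - \frac{1}{1833 - 2796} = - \frac{1664}{2183} - \frac{1}{-963} = - \frac{1664}{2183} - - \frac{1}{963} = - \frac{1664}{2183} + \frac{1}{963} = - \frac{1600249}{2102229}$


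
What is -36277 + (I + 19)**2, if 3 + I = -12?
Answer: -36261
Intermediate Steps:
I = -15 (I = -3 - 12 = -15)
-36277 + (I + 19)**2 = -36277 + (-15 + 19)**2 = -36277 + 4**2 = -36277 + 16 = -36261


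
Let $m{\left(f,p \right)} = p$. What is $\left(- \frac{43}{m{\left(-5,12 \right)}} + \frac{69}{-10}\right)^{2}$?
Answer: $\frac{395641}{3600} \approx 109.9$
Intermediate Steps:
$\left(- \frac{43}{m{\left(-5,12 \right)}} + \frac{69}{-10}\right)^{2} = \left(- \frac{43}{12} + \frac{69}{-10}\right)^{2} = \left(\left(-43\right) \frac{1}{12} + 69 \left(- \frac{1}{10}\right)\right)^{2} = \left(- \frac{43}{12} - \frac{69}{10}\right)^{2} = \left(- \frac{629}{60}\right)^{2} = \frac{395641}{3600}$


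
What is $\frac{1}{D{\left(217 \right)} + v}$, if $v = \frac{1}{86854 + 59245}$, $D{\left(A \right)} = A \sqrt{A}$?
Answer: $- \frac{146099}{218109051049889712} + \frac{4631847162817 \sqrt{217}}{218109051049889712} \approx 0.00031283$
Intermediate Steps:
$D{\left(A \right)} = A^{\frac{3}{2}}$
$v = \frac{1}{146099} \approx 6.8447 \cdot 10^{-6}$
$\frac{1}{D{\left(217 \right)} + v} = \frac{1}{217^{\frac{3}{2}} + \frac{1}{146099}} = \frac{1}{217 \sqrt{217} + \frac{1}{146099}} = \frac{1}{\frac{1}{146099} + 217 \sqrt{217}}$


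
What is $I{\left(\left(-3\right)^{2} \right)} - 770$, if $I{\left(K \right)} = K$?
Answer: $-761$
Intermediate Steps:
$I{\left(\left(-3\right)^{2} \right)} - 770 = \left(-3\right)^{2} - 770 = 9 - 770 = -761$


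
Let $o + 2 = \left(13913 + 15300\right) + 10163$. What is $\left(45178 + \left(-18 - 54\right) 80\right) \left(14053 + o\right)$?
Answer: $2105985486$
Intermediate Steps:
$o = 39374$ ($o = -2 + \left(\left(13913 + 15300\right) + 10163\right) = -2 + \left(29213 + 10163\right) = -2 + 39376 = 39374$)
$\left(45178 + \left(-18 - 54\right) 80\right) \left(14053 + o\right) = \left(45178 + \left(-18 - 54\right) 80\right) \left(14053 + 39374\right) = \left(45178 - 5760\right) 53427 = 39418 \cdot 53427 = 2105985486$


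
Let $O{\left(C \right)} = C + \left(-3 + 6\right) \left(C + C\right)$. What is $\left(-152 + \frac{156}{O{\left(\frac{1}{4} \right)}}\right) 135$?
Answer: $- \frac{59400}{7} \approx -8485.7$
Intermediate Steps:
$O{\left(C \right)} = 7 C$ ($O{\left(C \right)} = C + 3 \cdot 2 C = C + 6 C = 7 C$)
$\left(-152 + \frac{156}{O{\left(\frac{1}{4} \right)}}\right) 135 = \left(-152 + \frac{156}{7 \cdot \frac{1}{4}}\right) 135 = \left(-152 + \frac{156}{\frac{7}{4}}\right) 135 = \left(-152 + 156 \cdot \frac{4}{7}\right) 135 = \left(-152 + \frac{624}{7}\right) 135 = \left(- \frac{440}{7}\right) 135 = - \frac{59400}{7}$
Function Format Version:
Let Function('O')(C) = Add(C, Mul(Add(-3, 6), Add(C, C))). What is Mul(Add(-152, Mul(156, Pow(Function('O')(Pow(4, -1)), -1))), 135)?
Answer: Rational(-59400, 7) ≈ -8485.7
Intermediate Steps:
Function('O')(C) = Mul(7, C) (Function('O')(C) = Add(C, Mul(3, Mul(2, C))) = Add(C, Mul(6, C)) = Mul(7, C))
Mul(Add(-152, Mul(156, Pow(Function('O')(Pow(4, -1)), -1))), 135) = Mul(Add(-152, Mul(156, Pow(Mul(7, Pow(4, -1)), -1))), 135) = Mul(Add(-152, Mul(156, Pow(Mul(7, Rational(1, 4)), -1))), 135) = Mul(Add(-152, Mul(156, Pow(Rational(7, 4), -1))), 135) = Mul(Add(-152, Mul(156, Rational(4, 7))), 135) = Mul(Add(-152, Rational(624, 7)), 135) = Mul(Rational(-440, 7), 135) = Rational(-59400, 7)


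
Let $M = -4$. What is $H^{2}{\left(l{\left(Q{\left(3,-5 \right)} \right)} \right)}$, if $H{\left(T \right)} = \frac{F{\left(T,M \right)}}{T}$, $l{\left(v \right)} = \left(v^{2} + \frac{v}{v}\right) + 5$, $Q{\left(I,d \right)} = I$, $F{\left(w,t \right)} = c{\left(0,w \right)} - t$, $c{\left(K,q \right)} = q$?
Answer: $\frac{361}{225} \approx 1.6044$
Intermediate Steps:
$F{\left(w,t \right)} = w - t$
$l{\left(v \right)} = 6 + v^{2}$ ($l{\left(v \right)} = \left(v^{2} + 1\right) + 5 = \left(1 + v^{2}\right) + 5 = 6 + v^{2}$)
$H{\left(T \right)} = \frac{4 + T}{T}$ ($H{\left(T \right)} = \frac{T - -4}{T} = \frac{T + 4}{T} = \frac{4 + T}{T}$)
$H^{2}{\left(l{\left(Q{\left(3,-5 \right)} \right)} \right)} = \left(\frac{4 + \left(6 + 3^{2}\right)}{6 + 3^{2}}\right)^{2} = \left(\frac{4 + \left(6 + 9\right)}{6 + 9}\right)^{2} = \left(\frac{4 + 15}{15}\right)^{2} = \left(\frac{1}{15} \cdot 19\right)^{2} = \left(\frac{19}{15}\right)^{2} = \frac{361}{225}$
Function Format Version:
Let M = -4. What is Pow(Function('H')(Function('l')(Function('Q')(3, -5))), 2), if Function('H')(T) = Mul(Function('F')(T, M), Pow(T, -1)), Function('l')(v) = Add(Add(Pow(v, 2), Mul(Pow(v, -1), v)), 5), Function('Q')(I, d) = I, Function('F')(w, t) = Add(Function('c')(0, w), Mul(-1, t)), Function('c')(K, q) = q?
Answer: Rational(361, 225) ≈ 1.6044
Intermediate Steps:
Function('F')(w, t) = Add(w, Mul(-1, t))
Function('l')(v) = Add(6, Pow(v, 2)) (Function('l')(v) = Add(Add(Pow(v, 2), 1), 5) = Add(Add(1, Pow(v, 2)), 5) = Add(6, Pow(v, 2)))
Function('H')(T) = Mul(Pow(T, -1), Add(4, T)) (Function('H')(T) = Mul(Add(T, Mul(-1, -4)), Pow(T, -1)) = Mul(Add(T, 4), Pow(T, -1)) = Mul(Add(4, T), Pow(T, -1)) = Mul(Pow(T, -1), Add(4, T)))
Pow(Function('H')(Function('l')(Function('Q')(3, -5))), 2) = Pow(Mul(Pow(Add(6, Pow(3, 2)), -1), Add(4, Add(6, Pow(3, 2)))), 2) = Pow(Mul(Pow(Add(6, 9), -1), Add(4, Add(6, 9))), 2) = Pow(Mul(Pow(15, -1), Add(4, 15)), 2) = Pow(Mul(Rational(1, 15), 19), 2) = Pow(Rational(19, 15), 2) = Rational(361, 225)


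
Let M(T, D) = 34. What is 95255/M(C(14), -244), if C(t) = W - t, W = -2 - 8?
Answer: 95255/34 ≈ 2801.6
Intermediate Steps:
W = -10
C(t) = -10 - t
95255/M(C(14), -244) = 95255/34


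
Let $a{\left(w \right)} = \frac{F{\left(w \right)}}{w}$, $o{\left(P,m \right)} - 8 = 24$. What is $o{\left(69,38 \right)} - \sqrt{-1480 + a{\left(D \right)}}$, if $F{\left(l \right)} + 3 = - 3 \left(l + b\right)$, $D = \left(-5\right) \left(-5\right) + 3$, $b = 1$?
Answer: $32 - \frac{i \sqrt{290710}}{14} \approx 32.0 - 38.513 i$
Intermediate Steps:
$o{\left(P,m \right)} = 32$ ($o{\left(P,m \right)} = 8 + 24 = 32$)
$D = 28$ ($D = 25 + 3 = 28$)
$F{\left(l \right)} = -6 - 3 l$ ($F{\left(l \right)} = -3 - 3 \left(l + 1\right) = -3 - 3 \left(1 + l\right) = -3 - \left(3 + 3 l\right) = -6 - 3 l$)
$a{\left(w \right)} = \frac{-6 - 3 w}{w}$
$o{\left(69,38 \right)} - \sqrt{-1480 + a{\left(D \right)}} = 32 - \sqrt{-1480 - \left(3 + \frac{6}{28}\right)} = 32 - \sqrt{-1480 - \frac{45}{14}} = 32 - \sqrt{- \frac{20765}{14}} = 32 - \frac{i \sqrt{290710}}{14}$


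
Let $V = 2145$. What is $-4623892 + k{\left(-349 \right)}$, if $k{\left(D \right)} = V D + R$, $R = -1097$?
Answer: $-5373594$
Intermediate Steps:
$k{\left(D \right)} = -1097 + 2145 D$ ($k{\left(D \right)} = 2145 D - 1097 = -1097 + 2145 D$)
$-4623892 + k{\left(-349 \right)} = -4623892 + \left(-1097 + 2145 \left(-349\right)\right) = -4623892 - 749702 = -5373594$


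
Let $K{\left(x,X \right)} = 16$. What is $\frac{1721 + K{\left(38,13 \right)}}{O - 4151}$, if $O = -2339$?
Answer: $- \frac{1737}{6490} \approx -0.26764$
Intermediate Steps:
$\frac{1721 + K{\left(38,13 \right)}}{O - 4151} = \frac{1721 + 16}{-2339 - 4151} = \frac{1737}{-6490} = 1737 \left(- \frac{1}{6490}\right) = - \frac{1737}{6490}$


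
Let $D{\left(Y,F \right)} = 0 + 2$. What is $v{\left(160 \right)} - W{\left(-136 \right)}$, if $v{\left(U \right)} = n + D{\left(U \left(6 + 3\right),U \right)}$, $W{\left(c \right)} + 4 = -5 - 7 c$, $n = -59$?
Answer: $-1000$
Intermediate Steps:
$D{\left(Y,F \right)} = 2$
$W{\left(c \right)} = -9 - 7 c$ ($W{\left(c \right)} = -4 - \left(5 + 7 c\right) = -9 - 7 c$)
$v{\left(U \right)} = -57$ ($v{\left(U \right)} = -59 + 2 = -57$)
$v{\left(160 \right)} - W{\left(-136 \right)} = -57 - \left(-9 - -952\right) = -57 - \left(-9 + 952\right) = -57 - 943 = -1000$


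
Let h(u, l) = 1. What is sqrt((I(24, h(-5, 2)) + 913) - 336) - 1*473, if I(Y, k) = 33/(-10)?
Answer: -473 + sqrt(57370)/10 ≈ -449.05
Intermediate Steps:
I(Y, k) = -33/10 (I(Y, k) = 33*(-1/10) = -33/10)
sqrt((I(24, h(-5, 2)) + 913) - 336) - 1*473 = sqrt((-33/10 + 913) - 336) - 1*473 = sqrt(9097/10 - 336) - 473 = sqrt(5737/10) - 473 = sqrt(57370)/10 - 473 = -473 + sqrt(57370)/10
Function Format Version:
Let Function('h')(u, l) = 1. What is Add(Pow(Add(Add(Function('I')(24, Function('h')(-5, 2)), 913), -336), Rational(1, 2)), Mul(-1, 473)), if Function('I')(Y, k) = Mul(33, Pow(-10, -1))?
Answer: Add(-473, Mul(Rational(1, 10), Pow(57370, Rational(1, 2)))) ≈ -449.05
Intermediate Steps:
Function('I')(Y, k) = Rational(-33, 10) (Function('I')(Y, k) = Mul(33, Rational(-1, 10)) = Rational(-33, 10))
Add(Pow(Add(Add(Function('I')(24, Function('h')(-5, 2)), 913), -336), Rational(1, 2)), Mul(-1, 473)) = Add(Pow(Add(Add(Rational(-33, 10), 913), -336), Rational(1, 2)), Mul(-1, 473)) = Add(Pow(Add(Rational(9097, 10), -336), Rational(1, 2)), -473) = Add(Pow(Rational(5737, 10), Rational(1, 2)), -473) = Add(Mul(Rational(1, 10), Pow(57370, Rational(1, 2))), -473) = Add(-473, Mul(Rational(1, 10), Pow(57370, Rational(1, 2))))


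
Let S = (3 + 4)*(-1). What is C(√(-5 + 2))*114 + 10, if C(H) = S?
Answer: -788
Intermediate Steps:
S = -7 (S = 7*(-1) = -7)
C(H) = -7
C(√(-5 + 2))*114 + 10 = -7*114 + 10 = -798 + 10 = -788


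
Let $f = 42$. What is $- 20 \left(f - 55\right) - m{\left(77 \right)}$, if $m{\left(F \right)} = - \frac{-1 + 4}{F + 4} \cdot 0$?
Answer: $260$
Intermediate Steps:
$m{\left(F \right)} = 0$ ($m{\left(F \right)} = - \frac{3}{4 + F} 0 = 0$)
$- 20 \left(f - 55\right) - m{\left(77 \right)} = - 20 \left(42 - 55\right) - 0 = \left(-20\right) \left(-13\right) + 0 = 260 + 0 = 260$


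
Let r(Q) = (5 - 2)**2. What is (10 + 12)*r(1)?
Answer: 198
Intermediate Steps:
r(Q) = 9 (r(Q) = 3**2 = 9)
(10 + 12)*r(1) = (10 + 12)*9 = 22*9 = 198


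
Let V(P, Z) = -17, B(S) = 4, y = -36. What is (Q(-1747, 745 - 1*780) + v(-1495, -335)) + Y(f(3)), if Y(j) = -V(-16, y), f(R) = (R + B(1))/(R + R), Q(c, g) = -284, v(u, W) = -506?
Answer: -773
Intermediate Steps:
f(R) = (4 + R)/(2*R) (f(R) = (R + 4)/(R + R) = (4 + R)/((2*R)) = (4 + R)*(1/(2*R)) = (4 + R)/(2*R))
Y(j) = 17 (Y(j) = -1*(-17) = 17)
(Q(-1747, 745 - 1*780) + v(-1495, -335)) + Y(f(3)) = (-284 - 506) + 17 = -790 + 17 = -773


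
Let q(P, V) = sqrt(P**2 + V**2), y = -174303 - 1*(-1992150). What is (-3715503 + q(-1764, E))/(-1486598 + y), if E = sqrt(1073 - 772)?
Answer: -3715503/331249 + sqrt(3111997)/331249 ≈ -11.211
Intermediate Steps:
y = 1817847 (y = -174303 + 1992150 = 1817847)
E = sqrt(301) ≈ 17.349
(-3715503 + q(-1764, E))/(-1486598 + y) = (-3715503 + sqrt((-1764)**2 + (sqrt(301))**2))/(-1486598 + 1817847) = (-3715503 + sqrt(3111696 + 301))/331249 = (-3715503 + sqrt(3111997))*(1/331249) = -3715503/331249 + sqrt(3111997)/331249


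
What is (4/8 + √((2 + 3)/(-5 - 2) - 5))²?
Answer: -153/28 + 2*I*√70/7 ≈ -5.4643 + 2.3905*I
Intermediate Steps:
(4/8 + √((2 + 3)/(-5 - 2) - 5))² = (4*(⅛) + √(5/(-7) - 5))² = (½ + √(5*(-⅐) - 5))² = (½ + √(-5/7 - 5))² = (½ + √(-40/7))² = (½ + 2*I*√70/7)²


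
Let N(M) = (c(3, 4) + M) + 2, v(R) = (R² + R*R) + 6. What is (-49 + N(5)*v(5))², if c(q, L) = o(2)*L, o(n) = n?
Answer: 625681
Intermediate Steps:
v(R) = 6 + 2*R² (v(R) = (R² + R²) + 6 = 2*R² + 6 = 6 + 2*R²)
c(q, L) = 2*L
N(M) = 10 + M (N(M) = (2*4 + M) + 2 = (8 + M) + 2 = 10 + M)
(-49 + N(5)*v(5))² = (-49 + (10 + 5)*(6 + 2*5²))² = (-49 + 15*(6 + 2*25))² = (-49 + 15*(6 + 50))² = (-49 + 15*56)² = (-49 + 840)² = 791² = 625681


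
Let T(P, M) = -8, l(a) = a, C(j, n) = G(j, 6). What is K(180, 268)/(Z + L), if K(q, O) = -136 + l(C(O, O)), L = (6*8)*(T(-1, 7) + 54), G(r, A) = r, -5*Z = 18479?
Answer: -660/7439 ≈ -0.088722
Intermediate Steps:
Z = -18479/5 (Z = -⅕*18479 = -18479/5 ≈ -3695.8)
C(j, n) = j
L = 2208 (L = (6*8)*(-8 + 54) = 48*46 = 2208)
K(q, O) = -136 + O
K(180, 268)/(Z + L) = (-136 + 268)/(-18479/5 + 2208) = 132/(-7439/5) = 132*(-5/7439) = -660/7439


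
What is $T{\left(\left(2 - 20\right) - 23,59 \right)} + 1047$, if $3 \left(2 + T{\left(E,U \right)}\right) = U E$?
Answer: $\frac{716}{3} \approx 238.67$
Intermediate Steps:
$T{\left(E,U \right)} = -2 + \frac{E U}{3}$ ($T{\left(E,U \right)} = -2 + \frac{U E}{3} = -2 + \frac{E U}{3}$)
$T{\left(\left(2 - 20\right) - 23,59 \right)} + 1047 = \left(-2 + \frac{1}{3} \left(\left(2 - 20\right) - 23\right) 59\right) + 1047 = \left(-2 + \frac{1}{3} \left(-18 - 23\right) 59\right) + 1047 = \left(-2 + \frac{1}{3} \left(-41\right) 59\right) + 1047 = \left(-2 - \frac{2419}{3}\right) + 1047 = - \frac{2425}{3} + 1047 = \frac{716}{3}$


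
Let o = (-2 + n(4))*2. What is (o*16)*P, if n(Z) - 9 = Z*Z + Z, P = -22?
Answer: -19008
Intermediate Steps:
n(Z) = 9 + Z + Z² (n(Z) = 9 + (Z*Z + Z) = 9 + (Z² + Z) = 9 + (Z + Z²) = 9 + Z + Z²)
o = 54 (o = (-2 + (9 + 4 + 4²))*2 = (-2 + (9 + 4 + 16))*2 = (-2 + 29)*2 = 27*2 = 54)
(o*16)*P = (54*16)*(-22) = 864*(-22) = -19008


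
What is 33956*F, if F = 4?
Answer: 135824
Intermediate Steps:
33956*F = 33956*4 = 135824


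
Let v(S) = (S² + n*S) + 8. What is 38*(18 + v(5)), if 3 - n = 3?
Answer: 1938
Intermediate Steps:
n = 0 (n = 3 - 1*3 = 3 - 3 = 0)
v(S) = 8 + S² (v(S) = (S² + 0*S) + 8 = (S² + 0) + 8 = S² + 8 = 8 + S²)
38*(18 + v(5)) = 38*(18 + (8 + 5²)) = 38*(18 + (8 + 25)) = 38*(18 + 33) = 38*51 = 1938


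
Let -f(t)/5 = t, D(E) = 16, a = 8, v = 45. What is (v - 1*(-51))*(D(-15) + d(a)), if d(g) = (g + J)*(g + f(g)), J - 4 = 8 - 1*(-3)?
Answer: -69120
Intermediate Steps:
f(t) = -5*t
J = 15 (J = 4 + (8 - 1*(-3)) = 4 + (8 + 3) = 4 + 11 = 15)
d(g) = -4*g*(15 + g) (d(g) = (g + 15)*(g - 5*g) = (15 + g)*(-4*g) = -4*g*(15 + g))
(v - 1*(-51))*(D(-15) + d(a)) = (45 - 1*(-51))*(16 + 4*8*(-15 - 1*8)) = (45 + 51)*(16 + 4*8*(-15 - 8)) = 96*(16 + 4*8*(-23)) = 96*(16 - 736) = 96*(-720) = -69120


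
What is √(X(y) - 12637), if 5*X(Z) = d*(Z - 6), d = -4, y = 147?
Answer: 7*I*√6505/5 ≈ 112.92*I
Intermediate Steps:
X(Z) = 24/5 - 4*Z/5 (X(Z) = (-4*(Z - 6))/5 = (-4*(-6 + Z))/5 = (24 - 4*Z)/5 = 24/5 - 4*Z/5)
√(X(y) - 12637) = √((24/5 - ⅘*147) - 12637) = √((24/5 - 588/5) - 12637) = √(-564/5 - 12637) = √(-63749/5) = 7*I*√6505/5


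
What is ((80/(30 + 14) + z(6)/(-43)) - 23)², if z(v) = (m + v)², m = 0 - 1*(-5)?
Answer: 128822500/223729 ≈ 575.80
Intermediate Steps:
m = 5 (m = 0 + 5 = 5)
z(v) = (5 + v)²
((80/(30 + 14) + z(6)/(-43)) - 23)² = ((80/(30 + 14) + (5 + 6)²/(-43)) - 23)² = ((80/44 + 11²*(-1/43)) - 23)² = ((80*(1/44) + 121*(-1/43)) - 23)² = ((20/11 - 121/43) - 23)² = (-471/473 - 23)² = (-11350/473)² = 128822500/223729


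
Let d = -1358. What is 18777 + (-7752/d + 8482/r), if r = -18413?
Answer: 234823681289/12502427 ≈ 18782.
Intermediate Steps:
18777 + (-7752/d + 8482/r) = 18777 + (-7752/(-1358) + 8482/(-18413)) = 18777 + (-7752*(-1/1358) + 8482*(-1/18413)) = 18777 + (3876/679 - 8482/18413) = 18777 + 65609510/12502427 = 234823681289/12502427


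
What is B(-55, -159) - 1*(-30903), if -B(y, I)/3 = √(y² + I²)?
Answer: 30903 - 3*√28306 ≈ 30398.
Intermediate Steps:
B(y, I) = -3*√(I² + y²) (B(y, I) = -3*√(y² + I²) = -3*√(I² + y²))
B(-55, -159) - 1*(-30903) = -3*√((-159)² + (-55)²) - 1*(-30903) = -3*√(25281 + 3025) + 30903 = -3*√28306 + 30903 = 30903 - 3*√28306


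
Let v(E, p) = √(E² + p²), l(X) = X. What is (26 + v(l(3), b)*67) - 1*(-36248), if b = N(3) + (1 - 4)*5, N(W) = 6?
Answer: 36274 + 201*√10 ≈ 36910.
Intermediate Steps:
b = -9 (b = 6 + (1 - 4)*5 = 6 - 3*5 = 6 - 15 = -9)
(26 + v(l(3), b)*67) - 1*(-36248) = (26 + √(3² + (-9)²)*67) - 1*(-36248) = (26 + √(9 + 81)*67) + 36248 = (26 + √90*67) + 36248 = (26 + (3*√10)*67) + 36248 = (26 + 201*√10) + 36248 = 36274 + 201*√10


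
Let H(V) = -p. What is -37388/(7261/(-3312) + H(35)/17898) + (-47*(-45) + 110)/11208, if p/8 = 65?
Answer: 4140083117121659/245977526424 ≈ 16831.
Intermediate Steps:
p = 520 (p = 8*65 = 520)
H(V) = -520 (H(V) = -1*520 = -520)
-37388/(7261/(-3312) + H(35)/17898) + (-47*(-45) + 110)/11208 = -37388/(7261/(-3312) - 520/17898) + (-47*(-45) + 110)/11208 = -37388/(7261*(-1/3312) - 520*1/17898) + (2115 + 110)*(1/11208) = -37388/(-7261/3312 - 260/8949) + 2225*(1/11208) = -37388/(-21946603/9879696) + 2225/11208 = -37388*(-9879696/21946603) + 2225/11208 = 369382074048/21946603 + 2225/11208 = 4140083117121659/245977526424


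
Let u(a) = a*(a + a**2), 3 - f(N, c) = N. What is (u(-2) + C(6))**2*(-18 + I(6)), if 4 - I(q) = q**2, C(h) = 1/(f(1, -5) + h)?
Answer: -24025/32 ≈ -750.78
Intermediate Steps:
f(N, c) = 3 - N
C(h) = 1/(2 + h) (C(h) = 1/((3 - 1*1) + h) = 1/((3 - 1) + h) = 1/(2 + h))
I(q) = 4 - q**2
(u(-2) + C(6))**2*(-18 + I(6)) = ((-2)**2*(1 - 2) + 1/(2 + 6))**2*(-18 + (4 - 1*6**2)) = (4*(-1) + 1/8)**2*(-18 + (4 - 1*36)) = (-4 + 1/8)**2*(-18 + (4 - 36)) = (-31/8)**2*(-18 - 32) = (961/64)*(-50) = -24025/32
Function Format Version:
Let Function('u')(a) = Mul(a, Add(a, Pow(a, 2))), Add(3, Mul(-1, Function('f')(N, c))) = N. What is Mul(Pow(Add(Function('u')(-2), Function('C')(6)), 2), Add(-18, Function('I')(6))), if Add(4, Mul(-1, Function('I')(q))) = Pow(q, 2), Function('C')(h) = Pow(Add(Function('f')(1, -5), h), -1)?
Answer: Rational(-24025, 32) ≈ -750.78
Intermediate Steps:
Function('f')(N, c) = Add(3, Mul(-1, N))
Function('C')(h) = Pow(Add(2, h), -1) (Function('C')(h) = Pow(Add(Add(3, Mul(-1, 1)), h), -1) = Pow(Add(Add(3, -1), h), -1) = Pow(Add(2, h), -1))
Function('I')(q) = Add(4, Mul(-1, Pow(q, 2)))
Mul(Pow(Add(Function('u')(-2), Function('C')(6)), 2), Add(-18, Function('I')(6))) = Mul(Pow(Add(Mul(Pow(-2, 2), Add(1, -2)), Pow(Add(2, 6), -1)), 2), Add(-18, Add(4, Mul(-1, Pow(6, 2))))) = Mul(Pow(Add(Mul(4, -1), Pow(8, -1)), 2), Add(-18, Add(4, Mul(-1, 36)))) = Mul(Pow(Add(-4, Rational(1, 8)), 2), Add(-18, Add(4, -36))) = Mul(Pow(Rational(-31, 8), 2), Add(-18, -32)) = Mul(Rational(961, 64), -50) = Rational(-24025, 32)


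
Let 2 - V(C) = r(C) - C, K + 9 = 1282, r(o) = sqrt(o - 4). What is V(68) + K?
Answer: 1335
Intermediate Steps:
r(o) = sqrt(-4 + o)
K = 1273 (K = -9 + 1282 = 1273)
V(C) = 2 + C - sqrt(-4 + C) (V(C) = 2 - (sqrt(-4 + C) - C) = 2 + (C - sqrt(-4 + C)) = 2 + C - sqrt(-4 + C))
V(68) + K = (2 + 68 - sqrt(-4 + 68)) + 1273 = (2 + 68 - sqrt(64)) + 1273 = (2 + 68 - 1*8) + 1273 = (2 + 68 - 8) + 1273 = 62 + 1273 = 1335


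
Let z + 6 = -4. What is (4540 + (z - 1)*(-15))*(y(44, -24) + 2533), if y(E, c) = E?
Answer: 12124785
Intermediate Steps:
z = -10 (z = -6 - 4 = -10)
(4540 + (z - 1)*(-15))*(y(44, -24) + 2533) = (4540 + (-10 - 1)*(-15))*(44 + 2533) = (4540 - 11*(-15))*2577 = (4540 + 165)*2577 = 4705*2577 = 12124785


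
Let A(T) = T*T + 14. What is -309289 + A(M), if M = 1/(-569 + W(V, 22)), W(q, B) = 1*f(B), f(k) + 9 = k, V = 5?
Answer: -95608036399/309136 ≈ -3.0928e+5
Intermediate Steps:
f(k) = -9 + k
W(q, B) = -9 + B (W(q, B) = 1*(-9 + B) = -9 + B)
M = -1/556 (M = 1/(-569 + (-9 + 22)) = 1/(-569 + 13) = 1/(-556) = -1/556 ≈ -0.0017986)
A(T) = 14 + T² (A(T) = T² + 14 = 14 + T²)
-309289 + A(M) = -309289 + (14 + (-1/556)²) = -309289 + (14 + 1/309136) = -309289 + 4327905/309136 = -95608036399/309136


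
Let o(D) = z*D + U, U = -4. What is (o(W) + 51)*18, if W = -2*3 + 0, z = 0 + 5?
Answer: 306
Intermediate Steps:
z = 5
W = -6 (W = -6 + 0 = -6)
o(D) = -4 + 5*D (o(D) = 5*D - 4 = -4 + 5*D)
(o(W) + 51)*18 = ((-4 + 5*(-6)) + 51)*18 = ((-4 - 30) + 51)*18 = (-34 + 51)*18 = 17*18 = 306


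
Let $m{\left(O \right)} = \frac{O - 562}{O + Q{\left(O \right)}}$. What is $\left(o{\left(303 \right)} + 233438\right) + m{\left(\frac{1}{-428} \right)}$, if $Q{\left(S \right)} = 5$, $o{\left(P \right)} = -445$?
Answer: $\frac{166043830}{713} \approx 2.3288 \cdot 10^{5}$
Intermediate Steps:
$m{\left(O \right)} = \frac{-562 + O}{5 + O}$ ($m{\left(O \right)} = \frac{O - 562}{O + 5} = \frac{-562 + O}{5 + O}$)
$\left(o{\left(303 \right)} + 233438\right) + m{\left(\frac{1}{-428} \right)} = \left(-445 + 233438\right) + \frac{-562 + \frac{1}{-428}}{5 + \frac{1}{-428}} = 232993 + \frac{-562 - \frac{1}{428}}{5 - \frac{1}{428}} = 232993 + \frac{1}{\frac{2139}{428}} \left(- \frac{240537}{428}\right) = 232993 + \frac{428}{2139} \left(- \frac{240537}{428}\right) = 232993 - \frac{80179}{713} = \frac{166043830}{713}$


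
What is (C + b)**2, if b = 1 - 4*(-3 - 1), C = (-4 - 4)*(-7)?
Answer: 5329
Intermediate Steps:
C = 56 (C = -8*(-7) = 56)
b = 17 (b = 1 - 4*(-4) = 1 + 16 = 17)
(C + b)**2 = (56 + 17)**2 = 73**2 = 5329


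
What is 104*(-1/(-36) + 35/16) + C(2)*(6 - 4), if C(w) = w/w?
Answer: 4183/18 ≈ 232.39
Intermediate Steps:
C(w) = 1
104*(-1/(-36) + 35/16) + C(2)*(6 - 4) = 104*(-1/(-36) + 35/16) + 1*(6 - 4) = 104*(-1*(-1/36) + 35*(1/16)) + 1*2 = 104*(1/36 + 35/16) + 2 = 104*(319/144) + 2 = 4147/18 + 2 = 4183/18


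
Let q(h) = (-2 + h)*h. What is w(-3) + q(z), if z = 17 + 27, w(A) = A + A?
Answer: 1842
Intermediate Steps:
w(A) = 2*A
z = 44
q(h) = h*(-2 + h)
w(-3) + q(z) = 2*(-3) + 44*(-2 + 44) = -6 + 44*42 = -6 + 1848 = 1842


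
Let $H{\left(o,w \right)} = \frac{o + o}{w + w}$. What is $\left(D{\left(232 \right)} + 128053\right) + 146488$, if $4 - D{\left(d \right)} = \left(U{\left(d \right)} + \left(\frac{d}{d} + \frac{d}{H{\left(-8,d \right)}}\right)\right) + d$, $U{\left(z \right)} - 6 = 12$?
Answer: $281022$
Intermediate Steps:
$H{\left(o,w \right)} = \frac{o}{w}$ ($H{\left(o,w \right)} = \frac{2 o}{2 w} = 2 o \frac{1}{2 w} = \frac{o}{w}$)
$U{\left(z \right)} = 18$ ($U{\left(z \right)} = 6 + 12 = 18$)
$D{\left(d \right)} = -15 - d + \frac{d^{2}}{8}$ ($D{\left(d \right)} = 4 - \left(\left(18 + \left(\frac{d}{d} + \frac{d}{\left(-8\right) \frac{1}{d}}\right)\right) + d\right) = 4 - \left(\left(18 + \left(1 + d \left(- \frac{d}{8}\right)\right)\right) + d\right) = 4 - \left(\left(18 - \left(-1 + \frac{d^{2}}{8}\right)\right) + d\right) = 4 - \left(\left(19 - \frac{d^{2}}{8}\right) + d\right) = 4 - \left(19 + d - \frac{d^{2}}{8}\right) = -15 - d + \frac{d^{2}}{8}$)
$\left(D{\left(232 \right)} + 128053\right) + 146488 = \left(\left(-15 - 232 + \frac{232^{2}}{8}\right) + 128053\right) + 146488 = \left(\left(-15 - 232 + \frac{1}{8} \cdot 53824\right) + 128053\right) + 146488 = \left(\left(-15 - 232 + 6728\right) + 128053\right) + 146488 = \left(6481 + 128053\right) + 146488 = 134534 + 146488 = 281022$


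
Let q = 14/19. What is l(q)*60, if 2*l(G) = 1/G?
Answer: 285/7 ≈ 40.714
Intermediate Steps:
q = 14/19 (q = 14*(1/19) = 14/19 ≈ 0.73684)
l(G) = 1/(2*G)
l(q)*60 = (1/(2*(14/19)))*60 = ((½)*(19/14))*60 = (19/28)*60 = 285/7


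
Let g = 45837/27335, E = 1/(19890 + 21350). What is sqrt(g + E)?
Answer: sqrt(176113840105910)/10248140 ≈ 1.2949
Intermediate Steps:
E = 1/41240 ≈ 2.4248e-5
g = 4167/2485 (g = 45837*(1/27335) = 4167/2485 ≈ 1.6769)
sqrt(g + E) = sqrt(4167/2485 + 1/41240) = sqrt(34369913/20496280) = sqrt(176113840105910)/10248140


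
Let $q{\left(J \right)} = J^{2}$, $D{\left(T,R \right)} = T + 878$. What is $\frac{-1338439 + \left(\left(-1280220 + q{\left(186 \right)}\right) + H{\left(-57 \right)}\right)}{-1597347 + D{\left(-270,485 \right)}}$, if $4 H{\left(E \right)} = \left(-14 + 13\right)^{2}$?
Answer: $\frac{10336251}{6386956} \approx 1.6183$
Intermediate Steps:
$D{\left(T,R \right)} = 878 + T$
$H{\left(E \right)} = \frac{1}{4}$ ($H{\left(E \right)} = \frac{\left(-14 + 13\right)^{2}}{4} = \frac{\left(-1\right)^{2}}{4} = \frac{1}{4} \cdot 1 = \frac{1}{4}$)
$\frac{-1338439 + \left(\left(-1280220 + q{\left(186 \right)}\right) + H{\left(-57 \right)}\right)}{-1597347 + D{\left(-270,485 \right)}} = \frac{-1338439 + \left(\left(-1280220 + 186^{2}\right) + \frac{1}{4}\right)}{-1597347 + \left(878 - 270\right)} = \frac{-1338439 + \left(\left(-1280220 + 34596\right) + \frac{1}{4}\right)}{-1597347 + 608} = \frac{-1338439 + \left(-1245624 + \frac{1}{4}\right)}{-1596739} = \left(-1338439 - \frac{4982495}{4}\right) \left(- \frac{1}{1596739}\right) = \left(- \frac{10336251}{4}\right) \left(- \frac{1}{1596739}\right) = \frac{10336251}{6386956}$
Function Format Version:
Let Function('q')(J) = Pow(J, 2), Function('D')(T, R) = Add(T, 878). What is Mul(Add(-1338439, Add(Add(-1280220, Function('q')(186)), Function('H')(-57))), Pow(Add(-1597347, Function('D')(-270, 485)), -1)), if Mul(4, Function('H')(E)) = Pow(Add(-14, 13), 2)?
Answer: Rational(10336251, 6386956) ≈ 1.6183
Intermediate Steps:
Function('D')(T, R) = Add(878, T)
Function('H')(E) = Rational(1, 4) (Function('H')(E) = Mul(Rational(1, 4), Pow(Add(-14, 13), 2)) = Mul(Rational(1, 4), Pow(-1, 2)) = Mul(Rational(1, 4), 1) = Rational(1, 4))
Mul(Add(-1338439, Add(Add(-1280220, Function('q')(186)), Function('H')(-57))), Pow(Add(-1597347, Function('D')(-270, 485)), -1)) = Mul(Add(-1338439, Add(Add(-1280220, Pow(186, 2)), Rational(1, 4))), Pow(Add(-1597347, Add(878, -270)), -1)) = Mul(Add(-1338439, Add(Add(-1280220, 34596), Rational(1, 4))), Pow(Add(-1597347, 608), -1)) = Mul(Add(-1338439, Add(-1245624, Rational(1, 4))), Pow(-1596739, -1)) = Mul(Add(-1338439, Rational(-4982495, 4)), Rational(-1, 1596739)) = Mul(Rational(-10336251, 4), Rational(-1, 1596739)) = Rational(10336251, 6386956)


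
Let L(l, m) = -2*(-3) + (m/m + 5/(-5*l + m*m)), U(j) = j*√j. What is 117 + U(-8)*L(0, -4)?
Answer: 117 - 117*I*√2 ≈ 117.0 - 165.46*I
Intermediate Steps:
U(j) = j^(3/2)
L(l, m) = 7 + 5/(m² - 5*l) (L(l, m) = 6 + (1 + 5/(-5*l + m²)) = 6 + (1 + 5/(m² - 5*l)) = 7 + 5/(m² - 5*l))
117 + U(-8)*L(0, -4) = 117 + (-8)^(3/2)*((-5 - 7*(-4)² + 35*0)/(-1*(-4)² + 5*0)) = 117 + (-16*I*√2)*((-5 - 7*16 + 0)/(-1*16 + 0)) = 117 + (-16*I*√2)*((-5 - 112 + 0)/(-16 + 0)) = 117 + (-16*I*√2)*(-117/(-16)) = 117 + (-16*I*√2)*(-1/16*(-117)) = 117 - 16*I*√2*(117/16) = 117 - 117*I*√2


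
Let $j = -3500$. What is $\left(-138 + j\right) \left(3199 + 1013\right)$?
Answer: $-15323256$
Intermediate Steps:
$\left(-138 + j\right) \left(3199 + 1013\right) = \left(-138 - 3500\right) \left(3199 + 1013\right) = \left(-3638\right) 4212 = -15323256$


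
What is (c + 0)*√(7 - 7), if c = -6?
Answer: 0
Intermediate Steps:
(c + 0)*√(7 - 7) = (-6 + 0)*√(7 - 7) = -6*√0 = -6*0 = 0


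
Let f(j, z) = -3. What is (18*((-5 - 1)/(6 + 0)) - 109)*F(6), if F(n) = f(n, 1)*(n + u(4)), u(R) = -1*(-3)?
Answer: 3429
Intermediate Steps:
u(R) = 3
F(n) = -9 - 3*n (F(n) = -3*(n + 3) = -3*(3 + n) = -9 - 3*n)
(18*((-5 - 1)/(6 + 0)) - 109)*F(6) = (18*((-5 - 1)/(6 + 0)) - 109)*(-9 - 3*6) = (18*(-6/6) - 109)*(-9 - 18) = (18*(-6*⅙) - 109)*(-27) = (18*(-1) - 109)*(-27) = (-18 - 109)*(-27) = -127*(-27) = 3429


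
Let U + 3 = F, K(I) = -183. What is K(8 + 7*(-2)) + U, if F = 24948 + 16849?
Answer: 41611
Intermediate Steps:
F = 41797
U = 41794 (U = -3 + 41797 = 41794)
K(8 + 7*(-2)) + U = -183 + 41794 = 41611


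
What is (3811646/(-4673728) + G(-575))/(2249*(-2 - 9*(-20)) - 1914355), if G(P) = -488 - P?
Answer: -201401345/3538089212512 ≈ -5.6924e-5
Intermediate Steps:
(3811646/(-4673728) + G(-575))/(2249*(-2 - 9*(-20)) - 1914355) = (3811646/(-4673728) + (-488 - 1*(-575)))/(2249*(-2 - 9*(-20)) - 1914355) = (3811646*(-1/4673728) + (-488 + 575))/(2249*(-2 + 180) - 1914355) = (-1905823/2336864 + 87)/(2249*178 - 1914355) = 201401345/(2336864*(400322 - 1914355)) = (201401345/2336864)/(-1514033) = (201401345/2336864)*(-1/1514033) = -201401345/3538089212512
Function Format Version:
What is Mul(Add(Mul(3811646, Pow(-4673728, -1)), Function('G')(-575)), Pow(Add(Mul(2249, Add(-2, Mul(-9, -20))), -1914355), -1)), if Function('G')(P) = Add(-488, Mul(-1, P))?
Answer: Rational(-201401345, 3538089212512) ≈ -5.6924e-5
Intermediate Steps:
Mul(Add(Mul(3811646, Pow(-4673728, -1)), Function('G')(-575)), Pow(Add(Mul(2249, Add(-2, Mul(-9, -20))), -1914355), -1)) = Mul(Add(Mul(3811646, Pow(-4673728, -1)), Add(-488, Mul(-1, -575))), Pow(Add(Mul(2249, Add(-2, Mul(-9, -20))), -1914355), -1)) = Mul(Add(Mul(3811646, Rational(-1, 4673728)), Add(-488, 575)), Pow(Add(Mul(2249, Add(-2, 180)), -1914355), -1)) = Mul(Add(Rational(-1905823, 2336864), 87), Pow(Add(Mul(2249, 178), -1914355), -1)) = Mul(Rational(201401345, 2336864), Pow(Add(400322, -1914355), -1)) = Mul(Rational(201401345, 2336864), Pow(-1514033, -1)) = Mul(Rational(201401345, 2336864), Rational(-1, 1514033)) = Rational(-201401345, 3538089212512)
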